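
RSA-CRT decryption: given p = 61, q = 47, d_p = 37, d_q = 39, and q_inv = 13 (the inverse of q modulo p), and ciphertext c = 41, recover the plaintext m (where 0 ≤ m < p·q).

m₁ = c^(d_p) mod p: c ≡ 41 (mod 61), and 41^37 mod 61 = 27.
m₂ = c^(d_q) mod q: c ≡ 41 (mod 47), and 41^39 mod 47 = 35.
h = q_inv·(m₁ − m₂) mod p = 13·(27 − 35) mod 61 = 18.
m = m₂ + h·q = 35 + 18·47 = 881.

881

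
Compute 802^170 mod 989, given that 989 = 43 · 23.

Mod 43: 802 ≡ 28; by Fermat, exponent reduces to 170 mod 42 = 2; 28^2 ≡ 10 (mod 43).
Mod 23: 802 ≡ 20; by Fermat, exponent reduces to 170 mod 22 = 16; 20^16 ≡ 13 (mod 23).
Combine by CRT: x ≡ 10 (mod 43), x ≡ 13 (mod 23) ⇒ x ≡ 956 (mod 989).

956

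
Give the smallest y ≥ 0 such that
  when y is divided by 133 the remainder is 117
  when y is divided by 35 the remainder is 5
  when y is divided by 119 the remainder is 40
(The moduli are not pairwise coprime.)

gcd(133, 35) = 7 and 7 | (5 − 117), so the pair is consistent; merging gives y ≡ 250 (mod 665), where 665 = lcm(133, 35).
gcd(665, 119) = 7 and 7 | (40 − 250), so the pair is consistent; merging gives y ≡ 9560 (mod 11305), where 11305 = lcm(665, 119).
The solution is unique modulo lcm(133, 35, 119) = 11305.

9560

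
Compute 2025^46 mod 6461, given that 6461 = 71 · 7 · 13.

471

Mod 71: 2025 ≡ 37; 37^46 ≡ 45 (mod 71).
Mod 7: 2025 ≡ 2; by Fermat, exponent reduces to 46 mod 6 = 4; 2^4 ≡ 2 (mod 7).
Mod 13: 2025 ≡ 10; by Fermat, exponent reduces to 46 mod 12 = 10; 10^10 ≡ 3 (mod 13).
Combine by CRT: x ≡ 45 (mod 71), x ≡ 2 (mod 7), x ≡ 3 (mod 13) ⇒ x ≡ 471 (mod 6461).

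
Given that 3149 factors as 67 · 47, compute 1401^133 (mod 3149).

1468

Mod 67: 1401 ≡ 61; by Fermat, exponent reduces to 133 mod 66 = 1; 61^1 ≡ 61 (mod 67).
Mod 47: 1401 ≡ 38; by Fermat, exponent reduces to 133 mod 46 = 41; 38^41 ≡ 11 (mod 47).
Combine by CRT: x ≡ 61 (mod 67), x ≡ 11 (mod 47) ⇒ x ≡ 1468 (mod 3149).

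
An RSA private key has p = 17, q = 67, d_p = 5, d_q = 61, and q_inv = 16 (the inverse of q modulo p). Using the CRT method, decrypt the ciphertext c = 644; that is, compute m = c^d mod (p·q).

m₁ = c^(d_p) mod p: c ≡ 15 (mod 17), and 15^5 mod 17 = 2.
m₂ = c^(d_q) mod q: c ≡ 41 (mod 67), and 41^61 mod 67 = 34.
h = q_inv·(m₁ − m₂) mod p = 16·(2 − 34) mod 17 = 15.
m = m₂ + h·q = 34 + 15·67 = 1039.

1039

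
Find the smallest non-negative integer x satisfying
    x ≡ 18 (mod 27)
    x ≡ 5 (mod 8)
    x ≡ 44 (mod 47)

From x ≡ 18 (mod 27) write x = 18 + 27t. Substituting into x ≡ 5 (mod 8) gives 27t ≡ 3 (mod 8), and since 3⁻¹ ≡ 3 (mod 8), t ≡ 1. Hence x ≡ 18 + 27·1 = 45 (mod 216).
From x ≡ 45 (mod 216) write x = 45 + 216t. Substituting into x ≡ 44 (mod 47) gives 216t ≡ 46 (mod 47), and since 28⁻¹ ≡ 42 (mod 47), t ≡ 5. Hence x ≡ 45 + 216·5 = 1125 (mod 10152).

1125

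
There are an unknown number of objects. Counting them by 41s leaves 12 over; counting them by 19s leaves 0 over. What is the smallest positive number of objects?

From N ≡ 12 (mod 41) write N = 12 + 41t. Substituting into N ≡ 0 (mod 19) gives 41t ≡ 7 (mod 19), and since 3⁻¹ ≡ 13 (mod 19), t ≡ 15. Hence N ≡ 12 + 41·15 = 627 (mod 779).

627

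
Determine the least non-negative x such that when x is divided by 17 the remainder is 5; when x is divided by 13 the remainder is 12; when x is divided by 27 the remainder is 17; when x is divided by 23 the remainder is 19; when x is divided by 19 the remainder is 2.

902654

From x ≡ 5 (mod 17) write x = 5 + 17t. Substituting into x ≡ 12 (mod 13) gives 17t ≡ 7 (mod 13), and since 4⁻¹ ≡ 10 (mod 13), t ≡ 5. Hence x ≡ 5 + 17·5 = 90 (mod 221).
From x ≡ 90 (mod 221) write x = 90 + 221t. Substituting into x ≡ 17 (mod 27) gives 221t ≡ 8 (mod 27), and since 5⁻¹ ≡ 11 (mod 27), t ≡ 7. Hence x ≡ 90 + 221·7 = 1637 (mod 5967).
From x ≡ 1637 (mod 5967) write x = 1637 + 5967t. Substituting into x ≡ 19 (mod 23) gives 5967t ≡ 15 (mod 23), and since 10⁻¹ ≡ 7 (mod 23), t ≡ 13. Hence x ≡ 1637 + 5967·13 = 79208 (mod 137241).
From x ≡ 79208 (mod 137241) write x = 79208 + 137241t. Substituting into x ≡ 2 (mod 19) gives 137241t ≡ 5 (mod 19), and since 4⁻¹ ≡ 5 (mod 19), t ≡ 6. Hence x ≡ 79208 + 137241·6 = 902654 (mod 2607579).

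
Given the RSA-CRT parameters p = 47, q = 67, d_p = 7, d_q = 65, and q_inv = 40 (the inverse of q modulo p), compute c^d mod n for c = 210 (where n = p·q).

819

m₁ = c^(d_p) mod p: c ≡ 22 (mod 47), and 22^7 mod 47 = 20.
m₂ = c^(d_q) mod q: c ≡ 9 (mod 67), and 9^65 mod 67 = 15.
h = q_inv·(m₁ − m₂) mod p = 40·(20 − 15) mod 47 = 12.
m = m₂ + h·q = 15 + 12·67 = 819.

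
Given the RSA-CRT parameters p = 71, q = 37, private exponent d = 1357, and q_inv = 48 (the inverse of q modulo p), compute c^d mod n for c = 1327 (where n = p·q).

2571

d_p = d mod (p−1) = 1357 mod 70 = 27; d_q = d mod (q−1) = 25.
m₁ = c^(d_p) mod p: c ≡ 49 (mod 71), and 49^27 mod 71 = 15.
m₂ = c^(d_q) mod q: c ≡ 32 (mod 37), and 32^25 mod 37 = 18.
h = q_inv·(m₁ − m₂) mod p = 48·(15 − 18) mod 71 = 69.
m = m₂ + h·q = 18 + 69·37 = 2571.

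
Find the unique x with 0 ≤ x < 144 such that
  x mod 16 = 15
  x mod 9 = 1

From x ≡ 15 (mod 16) write x = 15 + 16t. Substituting into x ≡ 1 (mod 9) gives 16t ≡ 4 (mod 9), and since 7⁻¹ ≡ 4 (mod 9), t ≡ 7. Hence x ≡ 15 + 16·7 = 127 (mod 144).

127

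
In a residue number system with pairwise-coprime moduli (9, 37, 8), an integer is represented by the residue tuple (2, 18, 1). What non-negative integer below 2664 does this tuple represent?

The moduli are pairwise coprime; N = 9·37·8 = 2664.
N/9 = 296; 296 ≡ 8 (mod 9); 8·8 ≡ 1, so inverse 8.
N/37 = 72; 72 ≡ 35 (mod 37); 35·18 ≡ 1, so inverse 18.
N/8 = 333; 333 ≡ 5 (mod 8); 5·5 ≡ 1, so inverse 5.
x ≡ 2·296·8 + 18·72·18 + 1·333·5 = 29729.
29729 mod 2664 = 425.

425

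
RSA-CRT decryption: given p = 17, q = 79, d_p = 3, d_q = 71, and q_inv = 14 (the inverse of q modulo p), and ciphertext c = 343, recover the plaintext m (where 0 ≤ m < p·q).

962

m₁ = c^(d_p) mod p: c ≡ 3 (mod 17), and 3^3 mod 17 = 10.
m₂ = c^(d_q) mod q: c ≡ 27 (mod 79), and 27^71 mod 79 = 14.
h = q_inv·(m₁ − m₂) mod p = 14·(10 − 14) mod 17 = 12.
m = m₂ + h·q = 14 + 12·79 = 962.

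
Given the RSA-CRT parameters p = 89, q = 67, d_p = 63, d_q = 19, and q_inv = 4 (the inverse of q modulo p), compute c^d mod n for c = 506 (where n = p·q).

m₁ = c^(d_p) mod p: c ≡ 61 (mod 89), and 61^63 mod 89 = 19.
m₂ = c^(d_q) mod q: c ≡ 37 (mod 67), and 37^19 mod 67 = 37.
h = q_inv·(m₁ − m₂) mod p = 4·(19 − 37) mod 89 = 17.
m = m₂ + h·q = 37 + 17·67 = 1176.

1176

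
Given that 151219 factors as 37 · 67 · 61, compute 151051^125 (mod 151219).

Mod 37: 151051 ≡ 17; by Fermat, exponent reduces to 125 mod 36 = 17; 17^17 ≡ 13 (mod 37).
Mod 67: 151051 ≡ 33; by Fermat, exponent reduces to 125 mod 66 = 59; 33^59 ≡ 6 (mod 67).
Mod 61: 151051 ≡ 15; by Fermat, exponent reduces to 125 mod 60 = 5; 15^5 ≡ 47 (mod 61).
Combine by CRT: x ≡ 13 (mod 37), x ≡ 6 (mod 67), x ≡ 47 (mod 61) ⇒ x ≡ 111494 (mod 151219).

111494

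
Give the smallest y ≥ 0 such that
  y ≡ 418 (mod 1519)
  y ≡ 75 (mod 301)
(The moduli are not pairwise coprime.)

gcd(1519, 301) = 7 and 7 | (75 − 418), so the pair is consistent; merging gives y ≡ 61178 (mod 65317), where 65317 = lcm(1519, 301).
The solution is unique modulo lcm(1519, 301) = 65317.

61178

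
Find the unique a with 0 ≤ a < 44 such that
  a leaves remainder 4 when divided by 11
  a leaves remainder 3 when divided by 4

15

From a ≡ 4 (mod 11) write a = 4 + 11t. Substituting into a ≡ 3 (mod 4) gives 11t ≡ 3 (mod 4), and since 3⁻¹ ≡ 3 (mod 4), t ≡ 1. Hence a ≡ 4 + 11·1 = 15 (mod 44).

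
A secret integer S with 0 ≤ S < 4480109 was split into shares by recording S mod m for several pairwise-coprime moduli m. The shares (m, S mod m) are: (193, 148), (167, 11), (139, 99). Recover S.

The moduli are pairwise coprime; N = 193·167·139 = 4480109.
N/193 = 23213; 23213 ≡ 53 (mod 193); 53·51 ≡ 1, so inverse 51.
N/167 = 26827; 26827 ≡ 107 (mod 167); 107·64 ≡ 1, so inverse 64.
N/139 = 32231; 32231 ≡ 122 (mod 139); 122·49 ≡ 1, so inverse 49.
S ≡ 148·23213·51 + 11·26827·64 + 99·32231·49 = 350450513.
350450513 mod 4480109 = 1002011.

1002011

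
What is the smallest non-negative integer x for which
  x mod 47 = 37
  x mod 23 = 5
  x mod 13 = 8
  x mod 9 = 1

57988

The moduli are pairwise coprime; N = 47·23·13·9 = 126477.
N/47 = 2691; 2691 ≡ 12 (mod 47); 12·4 ≡ 1, so inverse 4.
N/23 = 5499; 5499 ≡ 2 (mod 23); 2·12 ≡ 1, so inverse 12.
N/13 = 9729; 9729 ≡ 5 (mod 13); 5·8 ≡ 1, so inverse 8.
N/9 = 14053; 14053 ≡ 4 (mod 9); 4·7 ≡ 1, so inverse 7.
x ≡ 37·2691·4 + 5·5499·12 + 8·9729·8 + 1·14053·7 = 1449235.
1449235 mod 126477 = 57988.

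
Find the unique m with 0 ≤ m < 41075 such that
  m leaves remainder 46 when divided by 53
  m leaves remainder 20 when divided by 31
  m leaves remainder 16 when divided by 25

39266

From m ≡ 46 (mod 53) write m = 46 + 53t. Substituting into m ≡ 20 (mod 31) gives 53t ≡ 5 (mod 31), and since 22⁻¹ ≡ 24 (mod 31), t ≡ 27. Hence m ≡ 46 + 53·27 = 1477 (mod 1643).
From m ≡ 1477 (mod 1643) write m = 1477 + 1643t. Substituting into m ≡ 16 (mod 25) gives 1643t ≡ 14 (mod 25), and since 18⁻¹ ≡ 7 (mod 25), t ≡ 23. Hence m ≡ 1477 + 1643·23 = 39266 (mod 41075).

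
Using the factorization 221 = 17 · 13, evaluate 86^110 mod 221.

103

Mod 17: 86 ≡ 1; by Fermat, exponent reduces to 110 mod 16 = 14; 1^14 ≡ 1 (mod 17).
Mod 13: 86 ≡ 8; by Fermat, exponent reduces to 110 mod 12 = 2; 8^2 ≡ 12 (mod 13).
Combine by CRT: x ≡ 1 (mod 17), x ≡ 12 (mod 13) ⇒ x ≡ 103 (mod 221).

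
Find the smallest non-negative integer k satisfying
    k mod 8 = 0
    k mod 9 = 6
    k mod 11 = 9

240

The moduli are pairwise coprime; N = 8·9·11 = 792.
N/8 = 99; 99 ≡ 3 (mod 8); 3·3 ≡ 1, so inverse 3.
N/9 = 88; 88 ≡ 7 (mod 9); 7·4 ≡ 1, so inverse 4.
N/11 = 72; 72 ≡ 6 (mod 11); 6·2 ≡ 1, so inverse 2.
k ≡ 0·99·3 + 6·88·4 + 9·72·2 = 3408.
3408 mod 792 = 240.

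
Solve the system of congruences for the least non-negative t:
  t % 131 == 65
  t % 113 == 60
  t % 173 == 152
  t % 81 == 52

21035914

From t ≡ 65 (mod 131) write t = 65 + 131s. Substituting into t ≡ 60 (mod 113) gives 131s ≡ 108 (mod 113), and since 18⁻¹ ≡ 44 (mod 113), s ≡ 6. Hence t ≡ 65 + 131·6 = 851 (mod 14803).
From t ≡ 851 (mod 14803) write t = 851 + 14803s. Substituting into t ≡ 152 (mod 173) gives 14803s ≡ 166 (mod 173), and since 98⁻¹ ≡ 143 (mod 173), s ≡ 37. Hence t ≡ 851 + 14803·37 = 548562 (mod 2560919).
From t ≡ 548562 (mod 2560919) write t = 548562 + 2560919s. Substituting into t ≡ 52 (mod 81) gives 2560919s ≡ 22 (mod 81), and since 23⁻¹ ≡ 74 (mod 81), s ≡ 8. Hence t ≡ 548562 + 2560919·8 = 21035914 (mod 207434439).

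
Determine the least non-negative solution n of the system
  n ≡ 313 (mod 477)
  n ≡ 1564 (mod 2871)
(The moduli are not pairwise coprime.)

58984

Combine the congruences pairwise.
gcd(477, 2871) = 9 and 9 | (1564 − 313), so the pair is consistent; merging gives n ≡ 58984 (mod 152163), where 152163 = lcm(477, 2871).
The solution is unique modulo lcm(477, 2871) = 152163.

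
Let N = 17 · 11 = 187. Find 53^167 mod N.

26

Mod 17: 53 ≡ 2; by Fermat, exponent reduces to 167 mod 16 = 7; 2^7 ≡ 9 (mod 17).
Mod 11: 53 ≡ 9; by Fermat, exponent reduces to 167 mod 10 = 7; 9^7 ≡ 4 (mod 11).
Combine by CRT: x ≡ 9 (mod 17), x ≡ 4 (mod 11) ⇒ x ≡ 26 (mod 187).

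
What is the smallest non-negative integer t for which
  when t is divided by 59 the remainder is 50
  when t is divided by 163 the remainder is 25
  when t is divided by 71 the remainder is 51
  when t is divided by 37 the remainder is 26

From t ≡ 50 (mod 59) write t = 50 + 59s. Substituting into t ≡ 25 (mod 163) gives 59s ≡ 138 (mod 163), and since 59⁻¹ ≡ 105 (mod 163), s ≡ 146. Hence t ≡ 50 + 59·146 = 8664 (mod 9617).
From t ≡ 8664 (mod 9617) write t = 8664 + 9617s. Substituting into t ≡ 51 (mod 71) gives 9617s ≡ 49 (mod 71), and since 32⁻¹ ≡ 20 (mod 71), s ≡ 57. Hence t ≡ 8664 + 9617·57 = 556833 (mod 682807).
From t ≡ 556833 (mod 682807) write t = 556833 + 682807s. Substituting into t ≡ 26 (mod 37) gives 682807s ≡ 6 (mod 37), and since 9⁻¹ ≡ 33 (mod 37), s ≡ 13. Hence t ≡ 556833 + 682807·13 = 9433324 (mod 25263859).

9433324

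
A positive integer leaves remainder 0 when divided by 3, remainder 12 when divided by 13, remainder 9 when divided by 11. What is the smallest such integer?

The moduli are pairwise coprime; M = 3·13·11 = 429.
M/3 = 143; 143 ≡ 2 (mod 3); 2·2 ≡ 1, so inverse 2.
M/13 = 33; 33 ≡ 7 (mod 13); 7·2 ≡ 1, so inverse 2.
M/11 = 39; 39 ≡ 6 (mod 11); 6·2 ≡ 1, so inverse 2.
N ≡ 0·143·2 + 12·33·2 + 9·39·2 = 1494.
1494 mod 429 = 207.

207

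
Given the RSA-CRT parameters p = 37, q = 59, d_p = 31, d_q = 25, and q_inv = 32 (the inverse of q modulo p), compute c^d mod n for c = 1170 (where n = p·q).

1827

m₁ = c^(d_p) mod p: c ≡ 23 (mod 37), and 23^31 mod 37 = 14.
m₂ = c^(d_q) mod q: c ≡ 49 (mod 59), and 49^25 mod 59 = 57.
h = q_inv·(m₁ − m₂) mod p = 32·(14 − 57) mod 37 = 30.
m = m₂ + h·q = 57 + 30·59 = 1827.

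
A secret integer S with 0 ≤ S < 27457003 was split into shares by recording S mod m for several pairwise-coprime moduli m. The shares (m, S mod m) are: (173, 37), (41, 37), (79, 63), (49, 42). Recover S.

The moduli are pairwise coprime; N = 173·41·79·49 = 27457003.
N/173 = 158711; 158711 ≡ 70 (mod 173); 70·131 ≡ 1, so inverse 131.
N/41 = 669683; 669683 ≡ 30 (mod 41); 30·26 ≡ 1, so inverse 26.
N/79 = 347557; 347557 ≡ 36 (mod 79); 36·11 ≡ 1, so inverse 11.
N/49 = 560347; 560347 ≡ 32 (mod 49); 32·23 ≡ 1, so inverse 23.
S ≡ 37·158711·131 + 37·669683·26 + 63·347557·11 + 42·560347·23 = 2195659466.
2195659466 mod 27457003 = 26556229.

26556229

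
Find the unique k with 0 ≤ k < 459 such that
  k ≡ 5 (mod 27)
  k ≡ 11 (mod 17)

113

Combine the congruences pairwise.
From k ≡ 5 (mod 27) write k = 5 + 27t. Substituting into k ≡ 11 (mod 17) gives 27t ≡ 6 (mod 17), and since 10⁻¹ ≡ 12 (mod 17), t ≡ 4. Hence k ≡ 5 + 27·4 = 113 (mod 459).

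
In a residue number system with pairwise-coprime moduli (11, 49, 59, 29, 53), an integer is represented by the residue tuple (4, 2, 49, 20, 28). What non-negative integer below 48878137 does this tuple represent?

The moduli are pairwise coprime; N = 11·49·59·29·53 = 48878137.
N/11 = 4443467; 4443467 ≡ 6 (mod 11); 6·2 ≡ 1, so inverse 2.
N/49 = 997513; 997513 ≡ 20 (mod 49); 20·27 ≡ 1, so inverse 27.
N/59 = 828443; 828443 ≡ 24 (mod 59); 24·32 ≡ 1, so inverse 32.
N/29 = 1685453; 1685453 ≡ 2 (mod 29); 2·15 ≡ 1, so inverse 15.
N/53 = 922229; 922229 ≡ 29 (mod 53); 29·11 ≡ 1, so inverse 11.
x ≡ 4·4443467·2 + 2·997513·27 + 49·828443·32 + 20·1685453·15 + 28·922229·11 = 2178094494.
2178094494 mod 48878137 = 27456466.

27456466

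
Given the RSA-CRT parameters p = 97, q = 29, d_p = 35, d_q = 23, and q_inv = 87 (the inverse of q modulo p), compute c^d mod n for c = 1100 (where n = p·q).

m₁ = c^(d_p) mod p: c ≡ 33 (mod 97), and 33^35 mod 97 = 47.
m₂ = c^(d_q) mod q: c ≡ 27 (mod 29), and 27^23 mod 29 = 19.
h = q_inv·(m₁ − m₂) mod p = 87·(47 − 19) mod 97 = 11.
m = m₂ + h·q = 19 + 11·29 = 338.

338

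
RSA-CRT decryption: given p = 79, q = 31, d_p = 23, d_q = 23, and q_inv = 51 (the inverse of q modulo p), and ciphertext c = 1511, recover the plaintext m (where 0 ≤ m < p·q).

2092

m₁ = c^(d_p) mod p: c ≡ 10 (mod 79), and 10^23 mod 79 = 38.
m₂ = c^(d_q) mod q: c ≡ 23 (mod 31), and 23^23 mod 31 = 15.
h = q_inv·(m₁ − m₂) mod p = 51·(38 − 15) mod 79 = 67.
m = m₂ + h·q = 15 + 67·31 = 2092.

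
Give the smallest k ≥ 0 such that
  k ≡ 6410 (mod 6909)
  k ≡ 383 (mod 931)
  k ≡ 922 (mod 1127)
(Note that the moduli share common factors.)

966761

gcd(6909, 931) = 49 and 49 | (383 − 6410), so the pair is consistent; merging gives k ≡ 47864 (mod 131271), where 131271 = lcm(6909, 931).
gcd(131271, 1127) = 49 and 49 | (922 − 47864), so the pair is consistent; merging gives k ≡ 966761 (mod 3019233), where 3019233 = lcm(131271, 1127).
The solution is unique modulo lcm(6909, 931, 1127) = 3019233.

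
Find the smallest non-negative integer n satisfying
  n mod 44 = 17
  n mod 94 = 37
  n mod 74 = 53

gcd(44, 94) = 2 and 2 | (37 − 17), so the pair is consistent; merging gives n ≡ 413 (mod 2068), where 2068 = lcm(44, 94).
gcd(2068, 74) = 2 and 2 | (53 − 413), so the pair is consistent; merging gives n ≡ 33501 (mod 76516), where 76516 = lcm(2068, 74).
The solution is unique modulo lcm(44, 94, 74) = 76516.

33501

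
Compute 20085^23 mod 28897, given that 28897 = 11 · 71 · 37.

Mod 11: 20085 ≡ 10; by Fermat, exponent reduces to 23 mod 10 = 3; 10^3 ≡ 10 (mod 11).
Mod 71: 20085 ≡ 63; 63^23 ≡ 35 (mod 71).
Mod 37: 20085 ≡ 31; 31^23 ≡ 6 (mod 37).
Combine by CRT: x ≡ 10 (mod 11), x ≡ 35 (mod 71), x ≡ 6 (mod 37) ⇒ x ≡ 19986 (mod 28897).

19986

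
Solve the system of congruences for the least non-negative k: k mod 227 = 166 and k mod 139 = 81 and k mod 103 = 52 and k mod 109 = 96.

119155190

The moduli are pairwise coprime; N = 227·139·103·109 = 354245531.
N/227 = 1560553; 1560553 ≡ 155 (mod 227); 155·186 ≡ 1, so inverse 186.
N/139 = 2548529; 2548529 ≡ 103 (mod 139); 103·27 ≡ 1, so inverse 27.
N/103 = 3439277; 3439277 ≡ 4 (mod 103); 4·26 ≡ 1, so inverse 26.
N/109 = 3249959; 3249959 ≡ 15 (mod 109); 15·80 ≡ 1, so inverse 80.
k ≡ 166·1560553·186 + 81·2548529·27 + 52·3439277·26 + 96·3249959·80 = 83366854975.
83366854975 mod 354245531 = 119155190.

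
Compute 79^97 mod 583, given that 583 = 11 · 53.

Mod 11: 79 ≡ 2; by Fermat, exponent reduces to 97 mod 10 = 7; 2^7 ≡ 7 (mod 11).
Mod 53: 79 ≡ 26; by Fermat, exponent reduces to 97 mod 52 = 45; 26^45 ≡ 31 (mod 53).
Combine by CRT: x ≡ 7 (mod 11), x ≡ 31 (mod 53) ⇒ x ≡ 84 (mod 583).

84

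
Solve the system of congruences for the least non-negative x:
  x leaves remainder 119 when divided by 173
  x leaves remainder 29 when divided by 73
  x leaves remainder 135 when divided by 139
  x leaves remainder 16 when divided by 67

The moduli are pairwise coprime; N = 173·73·139·67 = 117613877.
N/173 = 679849; 679849 ≡ 132 (mod 173); 132·135 ≡ 1, so inverse 135.
N/73 = 1611149; 1611149 ≡ 39 (mod 73); 39·15 ≡ 1, so inverse 15.
N/139 = 846143; 846143 ≡ 50 (mod 139); 50·114 ≡ 1, so inverse 114.
N/67 = 1755431; 1755431 ≡ 31 (mod 67); 31·13 ≡ 1, so inverse 13.
x ≡ 119·679849·135 + 29·1611149·15 + 135·846143·114 + 16·1755431·13 = 25009894418.
25009894418 mod 117613877 = 75752494.

75752494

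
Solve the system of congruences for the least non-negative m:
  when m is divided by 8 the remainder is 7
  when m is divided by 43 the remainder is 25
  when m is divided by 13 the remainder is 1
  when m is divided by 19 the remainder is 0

From m ≡ 7 (mod 8) write m = 7 + 8t. Substituting into m ≡ 25 (mod 43) gives 8t ≡ 18 (mod 43), and since 8⁻¹ ≡ 27 (mod 43), t ≡ 13. Hence m ≡ 7 + 8·13 = 111 (mod 344).
From m ≡ 111 (mod 344) write m = 111 + 344t. Substituting into m ≡ 1 (mod 13) gives 344t ≡ 7 (mod 13), and since 6⁻¹ ≡ 11 (mod 13), t ≡ 12. Hence m ≡ 111 + 344·12 = 4239 (mod 4472).
From m ≡ 4239 (mod 4472) write m = 4239 + 4472t. Substituting into m ≡ 0 (mod 19) gives 4472t ≡ 17 (mod 19), and since 7⁻¹ ≡ 11 (mod 19), t ≡ 16. Hence m ≡ 4239 + 4472·16 = 75791 (mod 84968).

75791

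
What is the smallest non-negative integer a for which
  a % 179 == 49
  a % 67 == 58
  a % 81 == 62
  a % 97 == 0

The moduli are pairwise coprime; N = 179·67·81·97 = 94229001.
N/179 = 526419; 526419 ≡ 159 (mod 179); 159·170 ≡ 1, so inverse 170.
N/67 = 1406403; 1406403 ≡ 6 (mod 67); 6·56 ≡ 1, so inverse 56.
N/81 = 1163321; 1163321 ≡ 80 (mod 81); 80·80 ≡ 1, so inverse 80.
N/97 = 971433; 971433 ≡ 75 (mod 97); 75·22 ≡ 1, so inverse 22.
a ≡ 49·526419·170 + 58·1406403·56 + 62·1163321·80 + 0·971433·22 = 14723139374.
14723139374 mod 94229001 = 23415218.

23415218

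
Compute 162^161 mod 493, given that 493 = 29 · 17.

162

Mod 29: 162 ≡ 17; by Fermat, exponent reduces to 161 mod 28 = 21; 17^21 ≡ 17 (mod 29).
Mod 17: 162 ≡ 9; by Fermat, exponent reduces to 161 mod 16 = 1; 9^1 ≡ 9 (mod 17).
Combine by CRT: x ≡ 17 (mod 29), x ≡ 9 (mod 17) ⇒ x ≡ 162 (mod 493).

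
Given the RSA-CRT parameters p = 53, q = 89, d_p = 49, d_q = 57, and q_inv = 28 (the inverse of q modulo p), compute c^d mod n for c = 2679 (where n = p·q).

3822

m₁ = c^(d_p) mod p: c ≡ 29 (mod 53), and 29^49 mod 53 = 6.
m₂ = c^(d_q) mod q: c ≡ 9 (mod 89), and 9^57 mod 89 = 84.
h = q_inv·(m₁ − m₂) mod p = 28·(6 − 84) mod 53 = 42.
m = m₂ + h·q = 84 + 42·89 = 3822.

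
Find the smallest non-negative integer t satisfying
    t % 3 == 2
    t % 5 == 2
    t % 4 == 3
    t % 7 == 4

Combine the congruences pairwise.
From t ≡ 2 (mod 3) write t = 2 + 3s. Substituting into t ≡ 2 (mod 5) gives 3s ≡ 0 (mod 5), and since 3⁻¹ ≡ 2 (mod 5), s ≡ 0. Hence t ≡ 2 + 3·0 = 2 (mod 15).
From t ≡ 2 (mod 15) write t = 2 + 15s. Substituting into t ≡ 3 (mod 4) gives 15s ≡ 1 (mod 4), and since 3⁻¹ ≡ 3 (mod 4), s ≡ 3. Hence t ≡ 2 + 15·3 = 47 (mod 60).
From t ≡ 47 (mod 60) write t = 47 + 60s. Substituting into t ≡ 4 (mod 7) gives 60s ≡ 6 (mod 7), and since 4⁻¹ ≡ 2 (mod 7), s ≡ 5. Hence t ≡ 47 + 60·5 = 347 (mod 420).

347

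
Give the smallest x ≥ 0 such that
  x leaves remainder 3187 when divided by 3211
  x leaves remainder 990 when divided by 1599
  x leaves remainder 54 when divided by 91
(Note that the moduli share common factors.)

1830246

Combine the congruences pairwise.
gcd(3211, 1599) = 13 and 13 | (990 − 3187), so the pair is consistent; merging gives x ≡ 250434 (mod 394953), where 394953 = lcm(3211, 1599).
gcd(394953, 91) = 13 and 13 | (54 − 250434), so the pair is consistent; merging gives x ≡ 1830246 (mod 2764671), where 2764671 = lcm(394953, 91).
The solution is unique modulo lcm(3211, 1599, 91) = 2764671.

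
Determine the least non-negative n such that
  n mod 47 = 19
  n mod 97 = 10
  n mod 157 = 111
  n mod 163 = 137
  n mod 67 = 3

The moduli are pairwise coprime; M = 47·97·157·163·67 = 7816847723.
M/47 = 166315909; 166315909 ≡ 17 (mod 47); 17·36 ≡ 1, so inverse 36.
M/97 = 80586059; 80586059 ≡ 11 (mod 97); 11·53 ≡ 1, so inverse 53.
M/157 = 49788839; 49788839 ≡ 57 (mod 157); 57·146 ≡ 1, so inverse 146.
M/163 = 47956121; 47956121 ≡ 54 (mod 163); 54·160 ≡ 1, so inverse 160.
M/67 = 116669369; 116669369 ≡ 58 (mod 67); 58·52 ≡ 1, so inverse 52.
n ≡ 19·166315909·36 + 10·80586059·53 + 111·49788839·146 + 137·47956121·160 + 3·116669369·52 = 2032747211744.
2032747211744 mod 7816847723 = 366803764.

366803764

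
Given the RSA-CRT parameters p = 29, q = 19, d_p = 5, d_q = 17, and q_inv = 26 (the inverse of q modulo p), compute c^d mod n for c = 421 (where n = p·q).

184

m₁ = c^(d_p) mod p: c ≡ 15 (mod 29), and 15^5 mod 29 = 10.
m₂ = c^(d_q) mod q: c ≡ 3 (mod 19), and 3^17 mod 19 = 13.
h = q_inv·(m₁ − m₂) mod p = 26·(10 − 13) mod 29 = 9.
m = m₂ + h·q = 13 + 9·19 = 184.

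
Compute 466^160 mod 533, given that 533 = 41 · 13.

Mod 41: 466 ≡ 15; since 40 | 160, by Fermat 15^160 ≡ 1 (mod 41).
Mod 13: 466 ≡ 11; by Fermat, exponent reduces to 160 mod 12 = 4; 11^4 ≡ 3 (mod 13).
Combine by CRT: x ≡ 1 (mod 41), x ≡ 3 (mod 13) ⇒ x ≡ 42 (mod 533).

42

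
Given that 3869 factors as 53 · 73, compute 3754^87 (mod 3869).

236

Mod 53: 3754 ≡ 44; by Fermat, exponent reduces to 87 mod 52 = 35; 44^35 ≡ 24 (mod 53).
Mod 73: 3754 ≡ 31; by Fermat, exponent reduces to 87 mod 72 = 15; 31^15 ≡ 17 (mod 73).
Combine by CRT: x ≡ 24 (mod 53), x ≡ 17 (mod 73) ⇒ x ≡ 236 (mod 3869).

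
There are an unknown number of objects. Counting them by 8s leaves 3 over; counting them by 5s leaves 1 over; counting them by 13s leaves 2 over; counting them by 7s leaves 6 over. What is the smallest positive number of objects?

Combine the congruences pairwise.
From N ≡ 3 (mod 8) write N = 3 + 8t. Substituting into N ≡ 1 (mod 5) gives 8t ≡ 3 (mod 5), and since 3⁻¹ ≡ 2 (mod 5), t ≡ 1. Hence N ≡ 3 + 8·1 = 11 (mod 40).
From N ≡ 11 (mod 40) write N = 11 + 40t. Substituting into N ≡ 2 (mod 13) gives 40t ≡ 4 (mod 13), and since 1⁻¹ ≡ 1 (mod 13), t ≡ 4. Hence N ≡ 11 + 40·4 = 171 (mod 520).
From N ≡ 171 (mod 520) write N = 171 + 520t. Substituting into N ≡ 6 (mod 7) gives 520t ≡ 3 (mod 7), and since 2⁻¹ ≡ 4 (mod 7), t ≡ 5. Hence N ≡ 171 + 520·5 = 2771 (mod 3640).

2771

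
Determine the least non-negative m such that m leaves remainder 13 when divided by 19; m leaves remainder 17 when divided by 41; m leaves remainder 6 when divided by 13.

6454

From m ≡ 13 (mod 19) write m = 13 + 19t. Substituting into m ≡ 17 (mod 41) gives 19t ≡ 4 (mod 41), and since 19⁻¹ ≡ 13 (mod 41), t ≡ 11. Hence m ≡ 13 + 19·11 = 222 (mod 779).
From m ≡ 222 (mod 779) write m = 222 + 779t. Substituting into m ≡ 6 (mod 13) gives 779t ≡ 5 (mod 13), and since 12⁻¹ ≡ 12 (mod 13), t ≡ 8. Hence m ≡ 222 + 779·8 = 6454 (mod 10127).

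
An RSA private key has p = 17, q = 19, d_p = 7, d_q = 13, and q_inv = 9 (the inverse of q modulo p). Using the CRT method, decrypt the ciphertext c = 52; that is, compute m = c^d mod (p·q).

m₁ = c^(d_p) mod p: c ≡ 1 (mod 17), and 1^7 mod 17 = 1.
m₂ = c^(d_q) mod q: c ≡ 14 (mod 19), and 14^13 mod 19 = 2.
h = q_inv·(m₁ − m₂) mod p = 9·(1 − 2) mod 17 = 8.
m = m₂ + h·q = 2 + 8·19 = 154.

154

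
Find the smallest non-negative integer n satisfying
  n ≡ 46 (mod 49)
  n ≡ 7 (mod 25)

732

Combine the congruences pairwise.
From n ≡ 46 (mod 49) write n = 46 + 49t. Substituting into n ≡ 7 (mod 25) gives 49t ≡ 11 (mod 25), and since 24⁻¹ ≡ 24 (mod 25), t ≡ 14. Hence n ≡ 46 + 49·14 = 732 (mod 1225).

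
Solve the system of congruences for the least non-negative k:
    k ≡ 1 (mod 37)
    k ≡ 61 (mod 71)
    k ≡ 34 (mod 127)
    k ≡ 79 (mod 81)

The moduli are pairwise coprime; N = 37·71·127·81 = 27023949.
N/37 = 730377; 730377 ≡ 34 (mod 37); 34·12 ≡ 1, so inverse 12.
N/71 = 380619; 380619 ≡ 59 (mod 71); 59·65 ≡ 1, so inverse 65.
N/127 = 212787; 212787 ≡ 62 (mod 127); 62·84 ≡ 1, so inverse 84.
N/81 = 333629; 333629 ≡ 71 (mod 81); 71·8 ≡ 1, so inverse 8.
k ≡ 1·730377·12 + 61·380619·65 + 34·212787·84 + 79·333629·8 = 2336492059.
2336492059 mod 27023949 = 12432445.

12432445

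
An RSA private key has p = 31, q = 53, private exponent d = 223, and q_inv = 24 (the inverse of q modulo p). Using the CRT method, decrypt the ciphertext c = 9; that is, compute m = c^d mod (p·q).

979

d_p = d mod (p−1) = 223 mod 30 = 13; d_q = d mod (q−1) = 15.
m₁ = c^(d_p) mod p: c ≡ 9 (mod 31), and 9^13 mod 31 = 18.
m₂ = c^(d_q) mod q: c ≡ 9 (mod 53), and 9^15 mod 53 = 25.
h = q_inv·(m₁ − m₂) mod p = 24·(18 − 25) mod 31 = 18.
m = m₂ + h·q = 25 + 18·53 = 979.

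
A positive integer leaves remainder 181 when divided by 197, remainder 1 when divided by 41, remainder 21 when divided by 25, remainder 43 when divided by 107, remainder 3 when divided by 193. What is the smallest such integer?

The moduli are pairwise coprime; N = 197·41·25·107·193 = 4169953175.
N/197 = 21167275; 21167275 ≡ 19 (mod 197); 19·83 ≡ 1, so inverse 83.
N/41 = 101706175; 101706175 ≡ 17 (mod 41); 17·29 ≡ 1, so inverse 29.
N/25 = 166798127; 166798127 ≡ 2 (mod 25); 2·13 ≡ 1, so inverse 13.
N/107 = 38971525; 38971525 ≡ 92 (mod 107); 92·57 ≡ 1, so inverse 57.
N/193 = 21605975; 21605975 ≡ 11 (mod 193); 11·158 ≡ 1, so inverse 158.
x ≡ 181·21167275·83 + 1·101706175·29 + 21·166798127·13 + 43·38971525·57 + 3·21605975·158 = 472241779996.
472241779996 mod 4169953175 = 1037071221.

1037071221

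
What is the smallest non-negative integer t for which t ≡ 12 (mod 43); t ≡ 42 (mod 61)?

1689

From t ≡ 12 (mod 43) write t = 12 + 43s. Substituting into t ≡ 42 (mod 61) gives 43s ≡ 30 (mod 61), and since 43⁻¹ ≡ 44 (mod 61), s ≡ 39. Hence t ≡ 12 + 43·39 = 1689 (mod 2623).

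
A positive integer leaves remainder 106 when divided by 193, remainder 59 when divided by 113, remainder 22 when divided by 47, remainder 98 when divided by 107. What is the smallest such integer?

20936360

The moduli are pairwise coprime; N = 193·113·47·107 = 109677461.
N/193 = 568277; 568277 ≡ 85 (mod 193); 85·109 ≡ 1, so inverse 109.
N/113 = 970597; 970597 ≡ 40 (mod 113); 40·65 ≡ 1, so inverse 65.
N/47 = 2333563; 2333563 ≡ 13 (mod 47); 13·29 ≡ 1, so inverse 29.
N/107 = 1025023; 1025023 ≡ 70 (mod 107); 70·26 ≡ 1, so inverse 26.
m ≡ 106·568277·109 + 59·970597·65 + 22·2333563·29 + 98·1025023·26 = 14388683751.
14388683751 mod 109677461 = 20936360.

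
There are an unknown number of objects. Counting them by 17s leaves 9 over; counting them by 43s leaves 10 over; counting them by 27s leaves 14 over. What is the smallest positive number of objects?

13082

The moduli are pairwise coprime; M = 17·43·27 = 19737.
M/17 = 1161; 1161 ≡ 5 (mod 17); 5·7 ≡ 1, so inverse 7.
M/43 = 459; 459 ≡ 29 (mod 43); 29·3 ≡ 1, so inverse 3.
M/27 = 731; 731 ≡ 2 (mod 27); 2·14 ≡ 1, so inverse 14.
N ≡ 9·1161·7 + 10·459·3 + 14·731·14 = 230189.
230189 mod 19737 = 13082.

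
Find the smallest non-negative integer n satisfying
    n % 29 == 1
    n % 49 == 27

958

Combine the congruences pairwise.
From n ≡ 1 (mod 29) write n = 1 + 29t. Substituting into n ≡ 27 (mod 49) gives 29t ≡ 26 (mod 49), and since 29⁻¹ ≡ 22 (mod 49), t ≡ 33. Hence n ≡ 1 + 29·33 = 958 (mod 1421).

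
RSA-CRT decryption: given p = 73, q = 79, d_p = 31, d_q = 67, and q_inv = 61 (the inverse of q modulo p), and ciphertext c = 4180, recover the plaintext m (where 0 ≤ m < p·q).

m₁ = c^(d_p) mod p: c ≡ 19 (mod 73), and 19^31 mod 73 = 67.
m₂ = c^(d_q) mod q: c ≡ 72 (mod 79), and 72^67 mod 79 = 9.
h = q_inv·(m₁ − m₂) mod p = 61·(67 − 9) mod 73 = 34.
m = m₂ + h·q = 9 + 34·79 = 2695.

2695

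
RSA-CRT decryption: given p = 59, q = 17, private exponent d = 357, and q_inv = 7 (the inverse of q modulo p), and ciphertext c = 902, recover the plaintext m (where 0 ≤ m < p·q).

851

d_p = d mod (p−1) = 357 mod 58 = 9; d_q = d mod (q−1) = 5.
m₁ = c^(d_p) mod p: c ≡ 17 (mod 59), and 17^9 mod 59 = 25.
m₂ = c^(d_q) mod q: c ≡ 1 (mod 17), and 1^5 mod 17 = 1.
h = q_inv·(m₁ − m₂) mod p = 7·(25 − 1) mod 59 = 50.
m = m₂ + h·q = 1 + 50·17 = 851.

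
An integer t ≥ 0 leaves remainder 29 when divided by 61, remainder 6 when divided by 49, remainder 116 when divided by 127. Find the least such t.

Combine the congruences pairwise.
From t ≡ 29 (mod 61) write t = 29 + 61s. Substituting into t ≡ 6 (mod 49) gives 61s ≡ 26 (mod 49), and since 12⁻¹ ≡ 45 (mod 49), s ≡ 43. Hence t ≡ 29 + 61·43 = 2652 (mod 2989).
From t ≡ 2652 (mod 2989) write t = 2652 + 2989s. Substituting into t ≡ 116 (mod 127) gives 2989s ≡ 4 (mod 127), and since 68⁻¹ ≡ 99 (mod 127), s ≡ 15. Hence t ≡ 2652 + 2989·15 = 47487 (mod 379603).

47487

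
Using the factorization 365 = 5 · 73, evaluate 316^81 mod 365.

46

Mod 5: 316 ≡ 1; by Fermat, exponent reduces to 81 mod 4 = 1; 1^1 ≡ 1 (mod 5).
Mod 73: 316 ≡ 24; by Fermat, exponent reduces to 81 mod 72 = 9; 24^9 ≡ 46 (mod 73).
Combine by CRT: x ≡ 1 (mod 5), x ≡ 46 (mod 73) ⇒ x ≡ 46 (mod 365).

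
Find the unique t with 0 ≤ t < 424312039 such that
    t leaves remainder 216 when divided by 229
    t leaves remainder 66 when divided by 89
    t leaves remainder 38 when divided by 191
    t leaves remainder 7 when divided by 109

65243919

The moduli are pairwise coprime; N = 229·89·191·109 = 424312039.
N/229 = 1852891; 1852891 ≡ 52 (mod 229); 52·207 ≡ 1, so inverse 207.
N/89 = 4767551; 4767551 ≡ 88 (mod 89); 88·88 ≡ 1, so inverse 88.
N/191 = 2221529; 2221529 ≡ 8 (mod 191); 8·24 ≡ 1, so inverse 24.
N/109 = 3892771; 3892771 ≡ 54 (mod 109); 54·107 ≡ 1, so inverse 107.
t ≡ 216·1852891·207 + 66·4767551·88 + 38·2221529·24 + 7·3892771·107 = 115478118527.
115478118527 mod 424312039 = 65243919.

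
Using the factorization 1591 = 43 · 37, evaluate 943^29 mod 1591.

Mod 43: 943 ≡ 40; 40^29 ≡ 25 (mod 43).
Mod 37: 943 ≡ 18; 18^29 ≡ 20 (mod 37).
Combine by CRT: x ≡ 25 (mod 43), x ≡ 20 (mod 37) ⇒ x ≡ 1315 (mod 1591).

1315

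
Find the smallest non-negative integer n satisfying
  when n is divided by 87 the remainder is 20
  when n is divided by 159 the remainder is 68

gcd(87, 159) = 3 and 3 | (68 − 20), so the pair is consistent; merging gives n ≡ 1499 (mod 4611), where 4611 = lcm(87, 159).
The solution is unique modulo lcm(87, 159) = 4611.

1499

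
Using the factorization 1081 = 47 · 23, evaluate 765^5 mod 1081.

Mod 47: 765 ≡ 13; 13^5 ≡ 40 (mod 47).
Mod 23: 765 ≡ 6; 6^5 ≡ 2 (mod 23).
Combine by CRT: x ≡ 40 (mod 47), x ≡ 2 (mod 23) ⇒ x ≡ 416 (mod 1081).

416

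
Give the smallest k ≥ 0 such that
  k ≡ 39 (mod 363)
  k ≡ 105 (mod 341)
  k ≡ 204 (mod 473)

428742

gcd(363, 341) = 11 and 11 | (105 − 39), so the pair is consistent; merging gives k ≡ 1128 (mod 11253), where 11253 = lcm(363, 341).
gcd(11253, 473) = 11 and 11 | (204 − 1128), so the pair is consistent; merging gives k ≡ 428742 (mod 483879), where 483879 = lcm(11253, 473).
The solution is unique modulo lcm(363, 341, 473) = 483879.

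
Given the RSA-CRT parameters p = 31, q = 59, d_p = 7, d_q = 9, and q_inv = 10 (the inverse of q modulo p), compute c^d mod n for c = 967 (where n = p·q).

m₁ = c^(d_p) mod p: c ≡ 6 (mod 31), and 6^7 mod 31 = 6.
m₂ = c^(d_q) mod q: c ≡ 23 (mod 59), and 23^9 mod 59 = 14.
h = q_inv·(m₁ − m₂) mod p = 10·(6 − 14) mod 31 = 13.
m = m₂ + h·q = 14 + 13·59 = 781.

781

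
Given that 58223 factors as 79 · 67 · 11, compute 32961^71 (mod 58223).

34798

Mod 79: 32961 ≡ 18; 18^71 ≡ 38 (mod 79).
Mod 67: 32961 ≡ 64; by Fermat, exponent reduces to 71 mod 66 = 5; 64^5 ≡ 25 (mod 67).
Mod 11: 32961 ≡ 5; by Fermat, exponent reduces to 71 mod 10 = 1; 5^1 ≡ 5 (mod 11).
Combine by CRT: x ≡ 38 (mod 79), x ≡ 25 (mod 67), x ≡ 5 (mod 11) ⇒ x ≡ 34798 (mod 58223).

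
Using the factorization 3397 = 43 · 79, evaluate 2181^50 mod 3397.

Mod 43: 2181 ≡ 31; by Fermat, exponent reduces to 50 mod 42 = 8; 31^8 ≡ 14 (mod 43).
Mod 79: 2181 ≡ 48; 48^50 ≡ 20 (mod 79).
Combine by CRT: x ≡ 14 (mod 43), x ≡ 20 (mod 79) ⇒ x ≡ 573 (mod 3397).

573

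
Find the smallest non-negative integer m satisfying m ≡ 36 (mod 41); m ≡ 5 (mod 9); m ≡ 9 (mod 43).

15575

From m ≡ 36 (mod 41) write m = 36 + 41t. Substituting into m ≡ 5 (mod 9) gives 41t ≡ 5 (mod 9), and since 5⁻¹ ≡ 2 (mod 9), t ≡ 1. Hence m ≡ 36 + 41·1 = 77 (mod 369).
From m ≡ 77 (mod 369) write m = 77 + 369t. Substituting into m ≡ 9 (mod 43) gives 369t ≡ 18 (mod 43), and since 25⁻¹ ≡ 31 (mod 43), t ≡ 42. Hence m ≡ 77 + 369·42 = 15575 (mod 15867).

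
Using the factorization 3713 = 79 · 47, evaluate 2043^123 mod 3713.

Mod 79: 2043 ≡ 68; by Fermat, exponent reduces to 123 mod 78 = 45; 68^45 ≡ 14 (mod 79).
Mod 47: 2043 ≡ 22; by Fermat, exponent reduces to 123 mod 46 = 31; 22^31 ≡ 30 (mod 47).
Combine by CRT: x ≡ 14 (mod 79), x ≡ 30 (mod 47) ⇒ x ≡ 1910 (mod 3713).

1910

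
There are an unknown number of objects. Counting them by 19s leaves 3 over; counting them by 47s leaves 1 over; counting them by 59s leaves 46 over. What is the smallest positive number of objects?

From N ≡ 3 (mod 19) write N = 3 + 19t. Substituting into N ≡ 1 (mod 47) gives 19t ≡ 45 (mod 47), and since 19⁻¹ ≡ 5 (mod 47), t ≡ 37. Hence N ≡ 3 + 19·37 = 706 (mod 893).
From N ≡ 706 (mod 893) write N = 706 + 893t. Substituting into N ≡ 46 (mod 59) gives 893t ≡ 48 (mod 59), and since 8⁻¹ ≡ 37 (mod 59), t ≡ 6. Hence N ≡ 706 + 893·6 = 6064 (mod 52687).

6064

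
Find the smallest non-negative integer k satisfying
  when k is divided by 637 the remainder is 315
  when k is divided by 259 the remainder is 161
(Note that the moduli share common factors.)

gcd(637, 259) = 7 and 7 | (161 − 315), so the pair is consistent; merging gives k ≡ 17514 (mod 23569), where 23569 = lcm(637, 259).
The solution is unique modulo lcm(637, 259) = 23569.

17514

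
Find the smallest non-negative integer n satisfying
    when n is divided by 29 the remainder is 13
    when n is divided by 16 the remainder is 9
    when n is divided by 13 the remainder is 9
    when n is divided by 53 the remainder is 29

318665

The moduli are pairwise coprime; M = 29·16·13·53 = 319696.
M/29 = 11024; 11024 ≡ 4 (mod 29); 4·22 ≡ 1, so inverse 22.
M/16 = 19981; 19981 ≡ 13 (mod 16); 13·5 ≡ 1, so inverse 5.
M/13 = 24592; 24592 ≡ 9 (mod 13); 9·3 ≡ 1, so inverse 3.
M/53 = 6032; 6032 ≡ 43 (mod 53); 43·37 ≡ 1, so inverse 37.
n ≡ 13·11024·22 + 9·19981·5 + 9·24592·3 + 29·6032·37 = 11188329.
11188329 mod 319696 = 318665.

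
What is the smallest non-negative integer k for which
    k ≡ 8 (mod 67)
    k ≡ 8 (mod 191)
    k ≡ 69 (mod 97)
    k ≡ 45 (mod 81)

Combine the congruences pairwise.
From k ≡ 8 (mod 67) write k = 8 + 67t. Substituting into k ≡ 8 (mod 191) gives 67t ≡ 0 (mod 191), and since 67⁻¹ ≡ 134 (mod 191), t ≡ 0. Hence k ≡ 8 + 67·0 = 8 (mod 12797).
From k ≡ 8 (mod 12797) write k = 8 + 12797t. Substituting into k ≡ 69 (mod 97) gives 12797t ≡ 61 (mod 97), and since 90⁻¹ ≡ 83 (mod 97), t ≡ 19. Hence k ≡ 8 + 12797·19 = 243151 (mod 1241309).
From k ≡ 243151 (mod 1241309) write k = 243151 + 1241309t. Substituting into k ≡ 45 (mod 81) gives 1241309t ≡ 56 (mod 81), and since 65⁻¹ ≡ 5 (mod 81), t ≡ 37. Hence k ≡ 243151 + 1241309·37 = 46171584 (mod 100546029).

46171584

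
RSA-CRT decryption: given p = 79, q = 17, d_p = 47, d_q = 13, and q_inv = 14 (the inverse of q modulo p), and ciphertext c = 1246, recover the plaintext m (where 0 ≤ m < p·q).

802

m₁ = c^(d_p) mod p: c ≡ 61 (mod 79), and 61^47 mod 79 = 12.
m₂ = c^(d_q) mod q: c ≡ 5 (mod 17), and 5^13 mod 17 = 3.
h = q_inv·(m₁ − m₂) mod p = 14·(12 − 3) mod 79 = 47.
m = m₂ + h·q = 3 + 47·17 = 802.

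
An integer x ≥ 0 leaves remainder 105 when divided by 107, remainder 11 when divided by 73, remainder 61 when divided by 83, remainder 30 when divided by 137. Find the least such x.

61795387

Combine the congruences pairwise.
From x ≡ 105 (mod 107) write x = 105 + 107t. Substituting into x ≡ 11 (mod 73) gives 107t ≡ 52 (mod 73), and since 34⁻¹ ≡ 58 (mod 73), t ≡ 23. Hence x ≡ 105 + 107·23 = 2566 (mod 7811).
From x ≡ 2566 (mod 7811) write x = 2566 + 7811t. Substituting into x ≡ 61 (mod 83) gives 7811t ≡ 68 (mod 83), and since 9⁻¹ ≡ 37 (mod 83), t ≡ 26. Hence x ≡ 2566 + 7811·26 = 205652 (mod 648313).
From x ≡ 205652 (mod 648313) write x = 205652 + 648313t. Substituting into x ≡ 30 (mod 137) gives 648313t ≡ 15 (mod 137), and since 29⁻¹ ≡ 52 (mod 137), t ≡ 95. Hence x ≡ 205652 + 648313·95 = 61795387 (mod 88818881).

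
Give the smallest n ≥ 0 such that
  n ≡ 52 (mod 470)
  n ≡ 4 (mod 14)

522

gcd(470, 14) = 2 and 2 | (4 − 52), so the pair is consistent; merging gives n ≡ 522 (mod 3290), where 3290 = lcm(470, 14).
The solution is unique modulo lcm(470, 14) = 3290.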